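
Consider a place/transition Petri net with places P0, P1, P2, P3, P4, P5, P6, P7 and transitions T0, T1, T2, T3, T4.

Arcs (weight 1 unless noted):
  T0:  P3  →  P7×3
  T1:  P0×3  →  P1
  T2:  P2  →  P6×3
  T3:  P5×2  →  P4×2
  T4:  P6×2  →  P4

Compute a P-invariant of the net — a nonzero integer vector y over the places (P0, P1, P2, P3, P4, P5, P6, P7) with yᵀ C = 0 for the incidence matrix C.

Incidence matrix C (rows=places, cols=transitions):
       T0   T1   T2   T3   T4
   P0   0   -3    0    0    0
   P1   0    1    0    0    0
   P2   0    0   -1    0    0
   P3  -1    0    0    0    0
   P4   0    0    0    2    1
   P5   0    0    0   -2    0
   P6   0    0    3    0   -2
   P7   3    0    0    0    0

Candidate y = [1, 3, 0, 0, 0, 0, 0, 0]; check y·C column-wise:
  col T0: 1·0 + 3·0 + 0·-1 + 0·3 = 0
  col T1: 1·-3 + 3·1 = 0
  col T2: 1·0 + 3·0 + 0·-1 + 0·3 = 0
  col T3: 1·0 + 3·0 + 0·2 + 0·-2 = 0
  col T4: 1·0 + 3·0 + 0·1 + 0·-2 = 0

y = (P0:1, P1:3, P2:0, P3:0, P4:0, P5:0, P6:0, P7:0)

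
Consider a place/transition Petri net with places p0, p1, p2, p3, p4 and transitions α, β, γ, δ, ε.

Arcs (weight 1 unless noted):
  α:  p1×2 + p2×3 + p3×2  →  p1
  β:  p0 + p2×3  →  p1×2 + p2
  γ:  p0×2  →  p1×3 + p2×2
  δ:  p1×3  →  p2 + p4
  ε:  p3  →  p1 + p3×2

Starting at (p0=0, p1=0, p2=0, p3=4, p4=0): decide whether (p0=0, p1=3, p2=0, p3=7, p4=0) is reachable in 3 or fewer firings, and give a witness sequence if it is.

step 1: fire ε:  (p0=0, p1=0, p2=0, p3=4, p4=0) → (p0=0, p1=1, p2=0, p3=5, p4=0)
step 2: fire ε:  (p0=0, p1=1, p2=0, p3=5, p4=0) → (p0=0, p1=2, p2=0, p3=6, p4=0)
step 3: fire ε:  (p0=0, p1=2, p2=0, p3=6, p4=0) → (p0=0, p1=3, p2=0, p3=7, p4=0)

YES — reachable via ⟨ε, ε, ε⟩ (3 firings)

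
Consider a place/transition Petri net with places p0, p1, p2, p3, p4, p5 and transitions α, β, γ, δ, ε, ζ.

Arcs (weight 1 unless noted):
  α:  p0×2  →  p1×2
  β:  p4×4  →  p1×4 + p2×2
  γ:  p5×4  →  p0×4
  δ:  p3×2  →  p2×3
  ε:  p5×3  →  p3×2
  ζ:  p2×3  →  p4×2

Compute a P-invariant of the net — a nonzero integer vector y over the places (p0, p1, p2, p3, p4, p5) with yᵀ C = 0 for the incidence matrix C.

y = (p0:2, p1:2, p2:2, p3:3, p4:3, p5:2)

Incidence matrix C (rows=places, cols=transitions):
        α    β    γ    δ    ε    ζ
   p0  -2    0    4    0    0    0
   p1   2    4    0    0    0    0
   p2   0    2    0    3    0   -3
   p3   0    0    0   -2    2    0
   p4   0   -4    0    0    0    2
   p5   0    0   -4    0   -3    0

Candidate y = [2, 2, 2, 3, 3, 2]; check y·C column-wise:
  col α: 2·-2 + 2·2 + 2·0 + 3·0 + 3·0 + 2·0 = 0
  col β: 2·0 + 2·4 + 2·2 + 3·0 + 3·-4 + 2·0 = 0
  col γ: 2·4 + 2·0 + 2·0 + 3·0 + 3·0 + 2·-4 = 0
  col δ: 2·0 + 2·0 + 2·3 + 3·-2 + 3·0 + 2·0 = 0
  col ε: 2·0 + 2·0 + 2·0 + 3·2 + 3·0 + 2·-3 = 0
  col ζ: 2·0 + 2·0 + 2·-3 + 3·0 + 3·2 + 2·0 = 0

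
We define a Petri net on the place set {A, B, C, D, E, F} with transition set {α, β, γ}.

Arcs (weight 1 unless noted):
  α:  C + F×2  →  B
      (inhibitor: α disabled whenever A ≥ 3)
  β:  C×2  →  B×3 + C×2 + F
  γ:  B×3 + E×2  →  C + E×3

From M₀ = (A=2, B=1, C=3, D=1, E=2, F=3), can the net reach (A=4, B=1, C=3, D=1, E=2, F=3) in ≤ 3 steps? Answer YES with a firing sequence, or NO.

NO — not reachable within 3 firings

depth 0: 1 marking
depth 1: 3 markings reached so far
depth 2: 6 markings reached so far
depth 3: 11 markings reached so far
target is not among the 11 markings reachable within 3 steps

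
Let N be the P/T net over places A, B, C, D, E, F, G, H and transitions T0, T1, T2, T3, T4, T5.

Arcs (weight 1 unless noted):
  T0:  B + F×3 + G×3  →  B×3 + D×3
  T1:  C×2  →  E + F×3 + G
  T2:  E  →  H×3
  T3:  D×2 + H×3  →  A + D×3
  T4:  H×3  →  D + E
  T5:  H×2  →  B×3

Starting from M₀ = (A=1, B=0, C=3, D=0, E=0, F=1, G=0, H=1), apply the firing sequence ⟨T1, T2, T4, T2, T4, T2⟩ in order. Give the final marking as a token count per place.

(A=1, B=0, C=1, D=2, E=0, F=4, G=1, H=4)

step 1: fire T1:  (A=1, B=0, C=3, D=0, E=0, F=1, G=0, H=1) → (A=1, B=0, C=1, D=0, E=1, F=4, G=1, H=1)
step 2: fire T2:  (A=1, B=0, C=1, D=0, E=1, F=4, G=1, H=1) → (A=1, B=0, C=1, D=0, E=0, F=4, G=1, H=4)
step 3: fire T4:  (A=1, B=0, C=1, D=0, E=0, F=4, G=1, H=4) → (A=1, B=0, C=1, D=1, E=1, F=4, G=1, H=1)
step 4: fire T2:  (A=1, B=0, C=1, D=1, E=1, F=4, G=1, H=1) → (A=1, B=0, C=1, D=1, E=0, F=4, G=1, H=4)
step 5: fire T4:  (A=1, B=0, C=1, D=1, E=0, F=4, G=1, H=4) → (A=1, B=0, C=1, D=2, E=1, F=4, G=1, H=1)
step 6: fire T2:  (A=1, B=0, C=1, D=2, E=1, F=4, G=1, H=1) → (A=1, B=0, C=1, D=2, E=0, F=4, G=1, H=4)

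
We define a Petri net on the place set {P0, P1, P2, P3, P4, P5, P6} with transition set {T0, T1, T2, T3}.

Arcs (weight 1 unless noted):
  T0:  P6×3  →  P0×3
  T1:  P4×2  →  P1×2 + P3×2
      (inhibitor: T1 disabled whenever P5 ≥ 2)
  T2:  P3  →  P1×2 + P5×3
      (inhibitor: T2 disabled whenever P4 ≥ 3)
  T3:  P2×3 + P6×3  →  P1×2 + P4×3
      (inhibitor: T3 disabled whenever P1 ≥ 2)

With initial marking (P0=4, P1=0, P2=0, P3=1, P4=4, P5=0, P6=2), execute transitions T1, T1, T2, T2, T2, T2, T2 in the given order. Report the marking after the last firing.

step 1: fire T1:  (P0=4, P1=0, P2=0, P3=1, P4=4, P5=0, P6=2) → (P0=4, P1=2, P2=0, P3=3, P4=2, P5=0, P6=2)
step 2: fire T1:  (P0=4, P1=2, P2=0, P3=3, P4=2, P5=0, P6=2) → (P0=4, P1=4, P2=0, P3=5, P4=0, P5=0, P6=2)
step 3: fire T2:  (P0=4, P1=4, P2=0, P3=5, P4=0, P5=0, P6=2) → (P0=4, P1=6, P2=0, P3=4, P4=0, P5=3, P6=2)
step 4: fire T2:  (P0=4, P1=6, P2=0, P3=4, P4=0, P5=3, P6=2) → (P0=4, P1=8, P2=0, P3=3, P4=0, P5=6, P6=2)
step 5: fire T2:  (P0=4, P1=8, P2=0, P3=3, P4=0, P5=6, P6=2) → (P0=4, P1=10, P2=0, P3=2, P4=0, P5=9, P6=2)
step 6: fire T2:  (P0=4, P1=10, P2=0, P3=2, P4=0, P5=9, P6=2) → (P0=4, P1=12, P2=0, P3=1, P4=0, P5=12, P6=2)
step 7: fire T2:  (P0=4, P1=12, P2=0, P3=1, P4=0, P5=12, P6=2) → (P0=4, P1=14, P2=0, P3=0, P4=0, P5=15, P6=2)

(P0=4, P1=14, P2=0, P3=0, P4=0, P5=15, P6=2)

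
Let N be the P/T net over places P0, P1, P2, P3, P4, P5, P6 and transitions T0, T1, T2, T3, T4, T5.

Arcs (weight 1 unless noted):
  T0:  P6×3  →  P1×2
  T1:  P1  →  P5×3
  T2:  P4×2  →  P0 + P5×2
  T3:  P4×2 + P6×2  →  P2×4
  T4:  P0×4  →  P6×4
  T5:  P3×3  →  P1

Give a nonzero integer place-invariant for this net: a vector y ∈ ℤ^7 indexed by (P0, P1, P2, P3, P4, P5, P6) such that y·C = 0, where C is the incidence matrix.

y = (P0:2, P1:3, P2:2, P3:1, P4:2, P5:1, P6:2)

Incidence matrix C (rows=places, cols=transitions):
       T0   T1   T2   T3   T4   T5
   P0   0    0    1    0   -4    0
   P1   2   -1    0    0    0    1
   P2   0    0    0    4    0    0
   P3   0    0    0    0    0   -3
   P4   0    0   -2   -2    0    0
   P5   0    3    2    0    0    0
   P6  -3    0    0   -2    4    0

Candidate y = [2, 3, 2, 1, 2, 1, 2]; check y·C column-wise:
  col T0: 2·0 + 3·2 + 2·0 + 1·0 + 2·0 + 1·0 + 2·-3 = 0
  col T1: 2·0 + 3·-1 + 2·0 + 1·0 + 2·0 + 1·3 + 2·0 = 0
  col T2: 2·1 + 3·0 + 2·0 + 1·0 + 2·-2 + 1·2 + 2·0 = 0
  col T3: 2·0 + 3·0 + 2·4 + 1·0 + 2·-2 + 1·0 + 2·-2 = 0
  col T4: 2·-4 + 3·0 + 2·0 + 1·0 + 2·0 + 1·0 + 2·4 = 0
  col T5: 2·0 + 3·1 + 2·0 + 1·-3 + 2·0 + 1·0 + 2·0 = 0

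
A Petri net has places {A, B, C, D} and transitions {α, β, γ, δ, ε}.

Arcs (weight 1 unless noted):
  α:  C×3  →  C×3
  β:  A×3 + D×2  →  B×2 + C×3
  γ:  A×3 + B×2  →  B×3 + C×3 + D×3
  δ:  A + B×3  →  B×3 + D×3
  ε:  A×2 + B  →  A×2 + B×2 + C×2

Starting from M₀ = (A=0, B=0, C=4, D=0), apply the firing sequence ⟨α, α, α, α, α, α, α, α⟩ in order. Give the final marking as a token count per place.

step 1: fire α:  (A=0, B=0, C=4, D=0) → (A=0, B=0, C=4, D=0)
step 2: fire α:  (A=0, B=0, C=4, D=0) → (A=0, B=0, C=4, D=0)
step 3: fire α:  (A=0, B=0, C=4, D=0) → (A=0, B=0, C=4, D=0)
step 4: fire α:  (A=0, B=0, C=4, D=0) → (A=0, B=0, C=4, D=0)
step 5: fire α:  (A=0, B=0, C=4, D=0) → (A=0, B=0, C=4, D=0)
step 6: fire α:  (A=0, B=0, C=4, D=0) → (A=0, B=0, C=4, D=0)
step 7: fire α:  (A=0, B=0, C=4, D=0) → (A=0, B=0, C=4, D=0)
step 8: fire α:  (A=0, B=0, C=4, D=0) → (A=0, B=0, C=4, D=0)

(A=0, B=0, C=4, D=0)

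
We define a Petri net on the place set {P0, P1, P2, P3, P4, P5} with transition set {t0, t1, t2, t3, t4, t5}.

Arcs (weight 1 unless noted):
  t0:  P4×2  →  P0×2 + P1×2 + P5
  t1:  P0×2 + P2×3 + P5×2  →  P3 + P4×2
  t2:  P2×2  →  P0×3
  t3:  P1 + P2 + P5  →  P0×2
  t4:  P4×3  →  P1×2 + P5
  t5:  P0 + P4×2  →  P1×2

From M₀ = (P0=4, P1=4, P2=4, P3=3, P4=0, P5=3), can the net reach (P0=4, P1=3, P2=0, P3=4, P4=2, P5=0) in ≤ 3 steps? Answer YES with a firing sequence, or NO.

step 1: fire t1:  (P0=4, P1=4, P2=4, P3=3, P4=0, P5=3) → (P0=2, P1=4, P2=1, P3=4, P4=2, P5=1)
step 2: fire t3:  (P0=2, P1=4, P2=1, P3=4, P4=2, P5=1) → (P0=4, P1=3, P2=0, P3=4, P4=2, P5=0)

YES — reachable via ⟨t1, t3⟩ (2 firings)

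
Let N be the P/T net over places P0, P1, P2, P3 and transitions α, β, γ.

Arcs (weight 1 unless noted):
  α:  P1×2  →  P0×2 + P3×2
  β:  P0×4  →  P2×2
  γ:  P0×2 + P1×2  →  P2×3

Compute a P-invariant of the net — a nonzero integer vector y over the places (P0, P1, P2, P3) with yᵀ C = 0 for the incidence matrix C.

Incidence matrix C (rows=places, cols=transitions):
        α    β    γ
   P0   2   -4   -2
   P1  -2    0   -2
   P2   0    2    3
   P3   2    0    0

Candidate y = [1, 2, 2, 1]; check y·C column-wise:
  col α: 1·2 + 2·-2 + 2·0 + 1·2 = 0
  col β: 1·-4 + 2·0 + 2·2 + 1·0 = 0
  col γ: 1·-2 + 2·-2 + 2·3 + 1·0 = 0

y = (P0:1, P1:2, P2:2, P3:1)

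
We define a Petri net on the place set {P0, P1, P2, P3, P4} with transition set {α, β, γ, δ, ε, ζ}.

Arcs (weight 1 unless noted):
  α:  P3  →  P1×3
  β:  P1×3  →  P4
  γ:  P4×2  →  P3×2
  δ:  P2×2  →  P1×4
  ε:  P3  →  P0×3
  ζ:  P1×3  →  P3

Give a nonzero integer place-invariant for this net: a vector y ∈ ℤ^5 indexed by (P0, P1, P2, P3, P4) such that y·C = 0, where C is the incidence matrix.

y = (P0:1, P1:1, P2:2, P3:3, P4:3)

Incidence matrix C (rows=places, cols=transitions):
        α    β    γ    δ    ε    ζ
   P0   0    0    0    0    3    0
   P1   3   -3    0    4    0   -3
   P2   0    0    0   -2    0    0
   P3  -1    0    2    0   -1    1
   P4   0    1   -2    0    0    0

Candidate y = [1, 1, 2, 3, 3]; check y·C column-wise:
  col α: 1·0 + 1·3 + 2·0 + 3·-1 + 3·0 = 0
  col β: 1·0 + 1·-3 + 2·0 + 3·0 + 3·1 = 0
  col γ: 1·0 + 1·0 + 2·0 + 3·2 + 3·-2 = 0
  col δ: 1·0 + 1·4 + 2·-2 + 3·0 + 3·0 = 0
  col ε: 1·3 + 1·0 + 2·0 + 3·-1 + 3·0 = 0
  col ζ: 1·0 + 1·-3 + 2·0 + 3·1 + 3·0 = 0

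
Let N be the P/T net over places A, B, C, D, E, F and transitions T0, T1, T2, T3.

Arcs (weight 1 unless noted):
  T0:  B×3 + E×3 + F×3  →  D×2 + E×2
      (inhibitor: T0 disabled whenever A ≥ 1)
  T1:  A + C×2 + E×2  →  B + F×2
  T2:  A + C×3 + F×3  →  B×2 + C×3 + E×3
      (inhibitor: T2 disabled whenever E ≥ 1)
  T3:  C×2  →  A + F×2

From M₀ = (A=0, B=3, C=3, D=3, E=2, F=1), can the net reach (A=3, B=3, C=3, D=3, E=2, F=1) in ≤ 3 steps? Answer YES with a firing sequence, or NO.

depth 0: 1 marking
depth 1: 2 markings reached so far
depth 2: 2 markings reached so far
(frontier empty at depth 2; search complete)
target is not among the 2 markings reachable within 3 steps

NO — not reachable within 3 firings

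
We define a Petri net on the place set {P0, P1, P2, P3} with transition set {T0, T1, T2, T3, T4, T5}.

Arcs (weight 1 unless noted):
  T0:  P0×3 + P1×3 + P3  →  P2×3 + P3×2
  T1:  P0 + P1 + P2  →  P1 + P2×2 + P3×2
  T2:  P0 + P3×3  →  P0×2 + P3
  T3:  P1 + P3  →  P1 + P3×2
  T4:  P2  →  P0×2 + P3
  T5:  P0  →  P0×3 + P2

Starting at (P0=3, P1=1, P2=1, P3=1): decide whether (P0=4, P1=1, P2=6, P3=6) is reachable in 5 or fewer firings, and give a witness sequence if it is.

NO — not reachable within 5 firings

depth 0: 1 marking
depth 1: 5 markings reached so far
depth 2: 15 markings reached so far
depth 3: 39 markings reached so far
depth 4: 84 markings reached so far
depth 5: 163 markings reached so far
target is not among the 163 markings reachable within 5 steps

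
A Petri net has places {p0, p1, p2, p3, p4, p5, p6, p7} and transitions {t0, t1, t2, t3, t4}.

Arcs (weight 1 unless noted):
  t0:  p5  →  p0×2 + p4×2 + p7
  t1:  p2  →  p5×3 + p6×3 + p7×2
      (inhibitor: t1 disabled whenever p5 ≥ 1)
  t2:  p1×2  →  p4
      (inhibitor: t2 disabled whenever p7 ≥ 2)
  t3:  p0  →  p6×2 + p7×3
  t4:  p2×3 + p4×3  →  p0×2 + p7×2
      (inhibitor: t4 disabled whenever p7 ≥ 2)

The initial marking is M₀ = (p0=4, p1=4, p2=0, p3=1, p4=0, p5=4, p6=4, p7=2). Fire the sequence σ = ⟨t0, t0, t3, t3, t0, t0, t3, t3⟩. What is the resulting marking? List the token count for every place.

(p0=8, p1=4, p2=0, p3=1, p4=8, p5=0, p6=12, p7=18)

step 1: fire t0:  (p0=4, p1=4, p2=0, p3=1, p4=0, p5=4, p6=4, p7=2) → (p0=6, p1=4, p2=0, p3=1, p4=2, p5=3, p6=4, p7=3)
step 2: fire t0:  (p0=6, p1=4, p2=0, p3=1, p4=2, p5=3, p6=4, p7=3) → (p0=8, p1=4, p2=0, p3=1, p4=4, p5=2, p6=4, p7=4)
step 3: fire t3:  (p0=8, p1=4, p2=0, p3=1, p4=4, p5=2, p6=4, p7=4) → (p0=7, p1=4, p2=0, p3=1, p4=4, p5=2, p6=6, p7=7)
step 4: fire t3:  (p0=7, p1=4, p2=0, p3=1, p4=4, p5=2, p6=6, p7=7) → (p0=6, p1=4, p2=0, p3=1, p4=4, p5=2, p6=8, p7=10)
step 5: fire t0:  (p0=6, p1=4, p2=0, p3=1, p4=4, p5=2, p6=8, p7=10) → (p0=8, p1=4, p2=0, p3=1, p4=6, p5=1, p6=8, p7=11)
step 6: fire t0:  (p0=8, p1=4, p2=0, p3=1, p4=6, p5=1, p6=8, p7=11) → (p0=10, p1=4, p2=0, p3=1, p4=8, p5=0, p6=8, p7=12)
step 7: fire t3:  (p0=10, p1=4, p2=0, p3=1, p4=8, p5=0, p6=8, p7=12) → (p0=9, p1=4, p2=0, p3=1, p4=8, p5=0, p6=10, p7=15)
step 8: fire t3:  (p0=9, p1=4, p2=0, p3=1, p4=8, p5=0, p6=10, p7=15) → (p0=8, p1=4, p2=0, p3=1, p4=8, p5=0, p6=12, p7=18)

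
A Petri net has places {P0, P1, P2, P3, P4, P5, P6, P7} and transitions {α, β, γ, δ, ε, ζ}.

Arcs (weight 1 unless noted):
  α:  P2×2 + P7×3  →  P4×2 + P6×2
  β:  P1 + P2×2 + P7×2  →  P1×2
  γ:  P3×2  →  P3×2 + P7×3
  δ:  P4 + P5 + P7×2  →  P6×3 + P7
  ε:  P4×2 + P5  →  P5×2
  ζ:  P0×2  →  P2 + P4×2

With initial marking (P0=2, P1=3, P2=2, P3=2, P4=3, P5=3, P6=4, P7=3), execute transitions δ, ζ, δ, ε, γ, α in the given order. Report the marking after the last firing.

(P0=0, P1=3, P2=1, P3=2, P4=3, P5=2, P6=12, P7=1)

step 1: fire δ:  (P0=2, P1=3, P2=2, P3=2, P4=3, P5=3, P6=4, P7=3) → (P0=2, P1=3, P2=2, P3=2, P4=2, P5=2, P6=7, P7=2)
step 2: fire ζ:  (P0=2, P1=3, P2=2, P3=2, P4=2, P5=2, P6=7, P7=2) → (P0=0, P1=3, P2=3, P3=2, P4=4, P5=2, P6=7, P7=2)
step 3: fire δ:  (P0=0, P1=3, P2=3, P3=2, P4=4, P5=2, P6=7, P7=2) → (P0=0, P1=3, P2=3, P3=2, P4=3, P5=1, P6=10, P7=1)
step 4: fire ε:  (P0=0, P1=3, P2=3, P3=2, P4=3, P5=1, P6=10, P7=1) → (P0=0, P1=3, P2=3, P3=2, P4=1, P5=2, P6=10, P7=1)
step 5: fire γ:  (P0=0, P1=3, P2=3, P3=2, P4=1, P5=2, P6=10, P7=1) → (P0=0, P1=3, P2=3, P3=2, P4=1, P5=2, P6=10, P7=4)
step 6: fire α:  (P0=0, P1=3, P2=3, P3=2, P4=1, P5=2, P6=10, P7=4) → (P0=0, P1=3, P2=1, P3=2, P4=3, P5=2, P6=12, P7=1)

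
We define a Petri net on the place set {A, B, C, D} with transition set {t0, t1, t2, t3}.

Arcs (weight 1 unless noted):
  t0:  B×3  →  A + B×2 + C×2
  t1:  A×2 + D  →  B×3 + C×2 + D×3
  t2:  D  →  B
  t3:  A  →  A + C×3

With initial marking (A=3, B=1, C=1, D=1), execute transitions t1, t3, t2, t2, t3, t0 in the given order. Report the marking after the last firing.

(A=2, B=5, C=11, D=1)

step 1: fire t1:  (A=3, B=1, C=1, D=1) → (A=1, B=4, C=3, D=3)
step 2: fire t3:  (A=1, B=4, C=3, D=3) → (A=1, B=4, C=6, D=3)
step 3: fire t2:  (A=1, B=4, C=6, D=3) → (A=1, B=5, C=6, D=2)
step 4: fire t2:  (A=1, B=5, C=6, D=2) → (A=1, B=6, C=6, D=1)
step 5: fire t3:  (A=1, B=6, C=6, D=1) → (A=1, B=6, C=9, D=1)
step 6: fire t0:  (A=1, B=6, C=9, D=1) → (A=2, B=5, C=11, D=1)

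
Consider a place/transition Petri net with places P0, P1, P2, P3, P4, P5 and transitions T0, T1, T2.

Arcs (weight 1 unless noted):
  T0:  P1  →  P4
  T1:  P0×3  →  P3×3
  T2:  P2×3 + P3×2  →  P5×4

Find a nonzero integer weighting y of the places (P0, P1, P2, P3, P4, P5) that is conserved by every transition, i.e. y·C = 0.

y = (P0:3, P1:0, P2:-2, P3:3, P4:0, P5:0)

Incidence matrix C (rows=places, cols=transitions):
       T0   T1   T2
   P0   0   -3    0
   P1  -1    0    0
   P2   0    0   -3
   P3   0    3   -2
   P4   1    0    0
   P5   0    0    4

Candidate y = [3, 0, -2, 3, 0, 0]; check y·C column-wise:
  col T0: 3·0 + 0·-1 + -2·0 + 3·0 + 0·1 = 0
  col T1: 3·-3 + -2·0 + 3·3 = 0
  col T2: 3·0 + -2·-3 + 3·-2 + 0·4 = 0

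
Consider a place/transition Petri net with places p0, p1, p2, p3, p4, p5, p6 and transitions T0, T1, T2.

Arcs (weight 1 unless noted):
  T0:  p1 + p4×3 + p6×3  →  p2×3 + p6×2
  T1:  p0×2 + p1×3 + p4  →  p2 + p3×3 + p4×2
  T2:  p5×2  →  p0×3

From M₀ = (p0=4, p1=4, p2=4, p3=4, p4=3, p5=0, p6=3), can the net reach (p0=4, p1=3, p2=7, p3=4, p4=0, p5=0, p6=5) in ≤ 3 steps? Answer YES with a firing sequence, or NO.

NO — not reachable within 3 firings

depth 0: 1 marking
depth 1: 3 markings reached so far
depth 2: 4 markings reached so far
depth 3: 4 markings reached so far
(frontier empty at depth 3; search complete)
target is not among the 4 markings reachable within 3 steps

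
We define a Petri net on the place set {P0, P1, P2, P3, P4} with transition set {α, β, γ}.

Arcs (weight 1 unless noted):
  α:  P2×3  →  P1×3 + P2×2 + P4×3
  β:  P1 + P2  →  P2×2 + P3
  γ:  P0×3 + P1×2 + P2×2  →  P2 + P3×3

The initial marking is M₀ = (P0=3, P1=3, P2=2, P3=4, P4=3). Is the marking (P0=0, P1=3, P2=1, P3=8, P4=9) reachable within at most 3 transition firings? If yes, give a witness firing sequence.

depth 0: 1 marking
depth 1: 3 markings reached so far
depth 2: 6 markings reached so far
depth 3: 9 markings reached so far
target is not among the 9 markings reachable within 3 steps

NO — not reachable within 3 firings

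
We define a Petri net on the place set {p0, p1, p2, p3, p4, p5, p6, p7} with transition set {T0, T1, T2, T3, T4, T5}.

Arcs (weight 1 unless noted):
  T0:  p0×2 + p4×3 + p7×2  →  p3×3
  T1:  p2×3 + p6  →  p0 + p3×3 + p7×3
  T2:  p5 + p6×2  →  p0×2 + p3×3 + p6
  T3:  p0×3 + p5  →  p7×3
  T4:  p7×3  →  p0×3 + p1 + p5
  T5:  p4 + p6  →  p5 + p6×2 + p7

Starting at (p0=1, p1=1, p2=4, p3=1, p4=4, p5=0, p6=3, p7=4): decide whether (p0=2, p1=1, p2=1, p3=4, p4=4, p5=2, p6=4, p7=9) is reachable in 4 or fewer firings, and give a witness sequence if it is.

depth 0: 1 marking
depth 1: 4 markings reached so far
depth 2: 12 markings reached so far
depth 3: 28 markings reached so far
depth 4: 54 markings reached so far
target is not among the 54 markings reachable within 4 steps

NO — not reachable within 4 firings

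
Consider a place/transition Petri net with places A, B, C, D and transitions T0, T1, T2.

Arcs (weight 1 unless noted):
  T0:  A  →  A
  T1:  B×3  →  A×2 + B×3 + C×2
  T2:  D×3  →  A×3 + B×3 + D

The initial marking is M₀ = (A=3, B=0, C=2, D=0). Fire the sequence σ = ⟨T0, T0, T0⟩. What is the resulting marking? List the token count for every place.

step 1: fire T0:  (A=3, B=0, C=2, D=0) → (A=3, B=0, C=2, D=0)
step 2: fire T0:  (A=3, B=0, C=2, D=0) → (A=3, B=0, C=2, D=0)
step 3: fire T0:  (A=3, B=0, C=2, D=0) → (A=3, B=0, C=2, D=0)

(A=3, B=0, C=2, D=0)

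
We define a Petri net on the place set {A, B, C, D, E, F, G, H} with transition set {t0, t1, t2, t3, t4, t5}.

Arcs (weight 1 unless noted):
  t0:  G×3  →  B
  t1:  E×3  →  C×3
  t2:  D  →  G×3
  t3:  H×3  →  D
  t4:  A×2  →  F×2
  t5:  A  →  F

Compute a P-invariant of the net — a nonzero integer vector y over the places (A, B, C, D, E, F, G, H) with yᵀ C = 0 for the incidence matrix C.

Incidence matrix C (rows=places, cols=transitions):
       t0   t1   t2   t3   t4   t5
    A   0    0    0    0   -2   -1
    B   1    0    0    0    0    0
    C   0    3    0    0    0    0
    D   0    0   -1    1    0    0
    E   0   -3    0    0    0    0
    F   0    0    0    0    2    1
    G  -3    0    3    0    0    0
    H   0    0    0   -3    0    0

Candidate y = [0, 0, 1, 0, 1, 0, 0, 0]; check y·C column-wise:
  col t0: 0·1 + 1·0 + 1·0 + 0·-3 = 0
  col t1: 1·3 + 1·-3 = 0
  col t2: 1·0 + 0·-1 + 1·0 + 0·3 = 0
  col t3: 1·0 + 0·1 + 1·0 + 0·-3 = 0
  col t4: 0·-2 + 1·0 + 1·0 + 0·2 = 0
  col t5: 0·-1 + 1·0 + 1·0 + 0·1 = 0

y = (A:0, B:0, C:1, D:0, E:1, F:0, G:0, H:0)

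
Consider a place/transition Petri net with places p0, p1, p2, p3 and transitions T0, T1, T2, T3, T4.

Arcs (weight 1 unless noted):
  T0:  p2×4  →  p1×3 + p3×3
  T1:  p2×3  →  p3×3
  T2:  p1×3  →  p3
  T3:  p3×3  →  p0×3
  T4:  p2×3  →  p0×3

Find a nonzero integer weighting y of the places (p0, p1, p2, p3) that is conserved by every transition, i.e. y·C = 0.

Incidence matrix C (rows=places, cols=transitions):
       T0   T1   T2   T3   T4
   p0   0    0    0    3    3
   p1   3    0   -3    0    0
   p2  -4   -3    0    0   -3
   p3   3    3    1   -3    0

Candidate y = [3, 1, 3, 3]; check y·C column-wise:
  col T0: 3·0 + 1·3 + 3·-4 + 3·3 = 0
  col T1: 3·0 + 1·0 + 3·-3 + 3·3 = 0
  col T2: 3·0 + 1·-3 + 3·0 + 3·1 = 0
  col T3: 3·3 + 1·0 + 3·0 + 3·-3 = 0
  col T4: 3·3 + 1·0 + 3·-3 + 3·0 = 0

y = (p0:3, p1:1, p2:3, p3:3)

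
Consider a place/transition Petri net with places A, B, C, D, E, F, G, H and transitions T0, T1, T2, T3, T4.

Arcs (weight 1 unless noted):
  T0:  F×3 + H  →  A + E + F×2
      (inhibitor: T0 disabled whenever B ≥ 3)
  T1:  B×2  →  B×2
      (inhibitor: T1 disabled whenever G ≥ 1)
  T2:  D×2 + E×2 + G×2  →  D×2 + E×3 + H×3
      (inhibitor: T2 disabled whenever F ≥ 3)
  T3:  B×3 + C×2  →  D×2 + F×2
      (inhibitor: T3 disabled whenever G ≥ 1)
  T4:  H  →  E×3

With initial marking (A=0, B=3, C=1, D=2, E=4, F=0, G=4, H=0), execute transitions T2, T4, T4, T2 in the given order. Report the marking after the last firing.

step 1: fire T2:  (A=0, B=3, C=1, D=2, E=4, F=0, G=4, H=0) → (A=0, B=3, C=1, D=2, E=5, F=0, G=2, H=3)
step 2: fire T4:  (A=0, B=3, C=1, D=2, E=5, F=0, G=2, H=3) → (A=0, B=3, C=1, D=2, E=8, F=0, G=2, H=2)
step 3: fire T4:  (A=0, B=3, C=1, D=2, E=8, F=0, G=2, H=2) → (A=0, B=3, C=1, D=2, E=11, F=0, G=2, H=1)
step 4: fire T2:  (A=0, B=3, C=1, D=2, E=11, F=0, G=2, H=1) → (A=0, B=3, C=1, D=2, E=12, F=0, G=0, H=4)

(A=0, B=3, C=1, D=2, E=12, F=0, G=0, H=4)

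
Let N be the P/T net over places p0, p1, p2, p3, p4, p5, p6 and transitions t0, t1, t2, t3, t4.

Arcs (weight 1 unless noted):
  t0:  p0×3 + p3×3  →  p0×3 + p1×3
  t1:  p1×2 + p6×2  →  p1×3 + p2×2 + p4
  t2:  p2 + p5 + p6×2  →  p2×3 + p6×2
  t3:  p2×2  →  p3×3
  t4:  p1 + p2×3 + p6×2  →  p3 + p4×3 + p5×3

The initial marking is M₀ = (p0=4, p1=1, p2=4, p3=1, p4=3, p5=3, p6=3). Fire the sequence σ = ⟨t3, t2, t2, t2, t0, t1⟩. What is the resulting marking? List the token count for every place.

(p0=4, p1=5, p2=10, p3=1, p4=4, p5=0, p6=1)

step 1: fire t3:  (p0=4, p1=1, p2=4, p3=1, p4=3, p5=3, p6=3) → (p0=4, p1=1, p2=2, p3=4, p4=3, p5=3, p6=3)
step 2: fire t2:  (p0=4, p1=1, p2=2, p3=4, p4=3, p5=3, p6=3) → (p0=4, p1=1, p2=4, p3=4, p4=3, p5=2, p6=3)
step 3: fire t2:  (p0=4, p1=1, p2=4, p3=4, p4=3, p5=2, p6=3) → (p0=4, p1=1, p2=6, p3=4, p4=3, p5=1, p6=3)
step 4: fire t2:  (p0=4, p1=1, p2=6, p3=4, p4=3, p5=1, p6=3) → (p0=4, p1=1, p2=8, p3=4, p4=3, p5=0, p6=3)
step 5: fire t0:  (p0=4, p1=1, p2=8, p3=4, p4=3, p5=0, p6=3) → (p0=4, p1=4, p2=8, p3=1, p4=3, p5=0, p6=3)
step 6: fire t1:  (p0=4, p1=4, p2=8, p3=1, p4=3, p5=0, p6=3) → (p0=4, p1=5, p2=10, p3=1, p4=4, p5=0, p6=1)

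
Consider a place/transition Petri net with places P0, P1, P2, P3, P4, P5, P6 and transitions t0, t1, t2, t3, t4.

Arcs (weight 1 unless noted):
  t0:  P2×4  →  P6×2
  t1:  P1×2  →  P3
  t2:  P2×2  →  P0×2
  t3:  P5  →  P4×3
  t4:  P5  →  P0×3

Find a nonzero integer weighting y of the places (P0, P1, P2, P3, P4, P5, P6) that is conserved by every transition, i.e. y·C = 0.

Incidence matrix C (rows=places, cols=transitions):
       t0   t1   t2   t3   t4
   P0   0    0    2    0    3
   P1   0   -2    0    0    0
   P2  -4    0   -2    0    0
   P3   0    1    0    0    0
   P4   0    0    0    3    0
   P5   0    0    0   -1   -1
   P6   2    0    0    0    0

Candidate y = [0, 1, 0, 2, 0, 0, 0]; check y·C column-wise:
  col t0: 1·0 + 0·-4 + 2·0 + 0·2 = 0
  col t1: 1·-2 + 2·1 = 0
  col t2: 0·2 + 1·0 + 0·-2 + 2·0 = 0
  col t3: 1·0 + 2·0 + 0·3 + 0·-1 = 0
  col t4: 0·3 + 1·0 + 2·0 + 0·-1 = 0

y = (P0:0, P1:1, P2:0, P3:2, P4:0, P5:0, P6:0)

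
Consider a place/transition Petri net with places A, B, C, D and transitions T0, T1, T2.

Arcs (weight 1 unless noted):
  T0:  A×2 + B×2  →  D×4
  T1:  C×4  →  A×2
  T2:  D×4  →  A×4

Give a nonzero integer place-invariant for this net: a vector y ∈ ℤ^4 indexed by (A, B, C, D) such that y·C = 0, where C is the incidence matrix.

Incidence matrix C (rows=places, cols=transitions):
       T0   T1   T2
    A  -2    2    4
    B  -2    0    0
    C   0   -4    0
    D   4    0   -4

Candidate y = [2, 2, 1, 2]; check y·C column-wise:
  col T0: 2·-2 + 2·-2 + 1·0 + 2·4 = 0
  col T1: 2·2 + 2·0 + 1·-4 + 2·0 = 0
  col T2: 2·4 + 2·0 + 1·0 + 2·-4 = 0

y = (A:2, B:2, C:1, D:2)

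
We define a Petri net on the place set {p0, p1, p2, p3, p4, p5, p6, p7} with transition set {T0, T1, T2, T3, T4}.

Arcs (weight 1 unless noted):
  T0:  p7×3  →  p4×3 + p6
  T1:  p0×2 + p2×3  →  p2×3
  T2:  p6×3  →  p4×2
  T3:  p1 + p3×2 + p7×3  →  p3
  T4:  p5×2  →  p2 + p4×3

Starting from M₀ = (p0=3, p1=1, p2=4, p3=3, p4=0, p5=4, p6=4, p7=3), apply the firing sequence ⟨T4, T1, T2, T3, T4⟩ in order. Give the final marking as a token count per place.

step 1: fire T4:  (p0=3, p1=1, p2=4, p3=3, p4=0, p5=4, p6=4, p7=3) → (p0=3, p1=1, p2=5, p3=3, p4=3, p5=2, p6=4, p7=3)
step 2: fire T1:  (p0=3, p1=1, p2=5, p3=3, p4=3, p5=2, p6=4, p7=3) → (p0=1, p1=1, p2=5, p3=3, p4=3, p5=2, p6=4, p7=3)
step 3: fire T2:  (p0=1, p1=1, p2=5, p3=3, p4=3, p5=2, p6=4, p7=3) → (p0=1, p1=1, p2=5, p3=3, p4=5, p5=2, p6=1, p7=3)
step 4: fire T3:  (p0=1, p1=1, p2=5, p3=3, p4=5, p5=2, p6=1, p7=3) → (p0=1, p1=0, p2=5, p3=2, p4=5, p5=2, p6=1, p7=0)
step 5: fire T4:  (p0=1, p1=0, p2=5, p3=2, p4=5, p5=2, p6=1, p7=0) → (p0=1, p1=0, p2=6, p3=2, p4=8, p5=0, p6=1, p7=0)

(p0=1, p1=0, p2=6, p3=2, p4=8, p5=0, p6=1, p7=0)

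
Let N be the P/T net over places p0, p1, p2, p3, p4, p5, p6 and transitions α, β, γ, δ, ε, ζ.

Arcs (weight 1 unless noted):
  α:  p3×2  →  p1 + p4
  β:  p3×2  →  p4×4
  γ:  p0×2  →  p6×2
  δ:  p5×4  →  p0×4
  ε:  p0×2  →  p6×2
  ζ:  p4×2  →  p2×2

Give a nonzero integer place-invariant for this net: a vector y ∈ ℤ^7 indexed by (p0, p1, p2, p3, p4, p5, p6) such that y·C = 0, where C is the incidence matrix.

Incidence matrix C (rows=places, cols=transitions):
        α    β    γ    δ    ε    ζ
   p0   0    0   -2    4   -2    0
   p1   1    0    0    0    0    0
   p2   0    0    0    0    0    2
   p3  -2   -2    0    0    0    0
   p4   1    4    0    0    0   -2
   p5   0    0    0   -4    0    0
   p6   0    0    2    0    2    0

Candidate y = [0, 3, 1, 2, 1, 0, 0]; check y·C column-wise:
  col α: 3·1 + 1·0 + 2·-2 + 1·1 = 0
  col β: 3·0 + 1·0 + 2·-2 + 1·4 = 0
  col γ: 0·-2 + 3·0 + 1·0 + 2·0 + 1·0 + 0·2 = 0
  col δ: 0·4 + 3·0 + 1·0 + 2·0 + 1·0 + 0·-4 = 0
  col ε: 0·-2 + 3·0 + 1·0 + 2·0 + 1·0 + 0·2 = 0
  col ζ: 3·0 + 1·2 + 2·0 + 1·-2 = 0

y = (p0:0, p1:3, p2:1, p3:2, p4:1, p5:0, p6:0)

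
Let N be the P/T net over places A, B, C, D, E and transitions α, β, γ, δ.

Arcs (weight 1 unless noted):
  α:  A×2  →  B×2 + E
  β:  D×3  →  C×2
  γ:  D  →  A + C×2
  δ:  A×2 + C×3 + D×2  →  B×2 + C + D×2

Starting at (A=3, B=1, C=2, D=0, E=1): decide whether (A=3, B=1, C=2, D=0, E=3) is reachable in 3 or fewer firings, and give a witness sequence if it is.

NO — not reachable within 3 firings

depth 0: 1 marking
depth 1: 2 markings reached so far
depth 2: 2 markings reached so far
(frontier empty at depth 2; search complete)
target is not among the 2 markings reachable within 3 steps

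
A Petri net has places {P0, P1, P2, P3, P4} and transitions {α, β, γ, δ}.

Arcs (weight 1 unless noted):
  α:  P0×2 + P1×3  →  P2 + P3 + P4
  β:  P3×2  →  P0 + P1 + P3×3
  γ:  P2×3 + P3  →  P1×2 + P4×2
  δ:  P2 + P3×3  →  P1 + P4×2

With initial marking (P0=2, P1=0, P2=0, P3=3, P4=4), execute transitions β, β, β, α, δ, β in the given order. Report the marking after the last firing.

step 1: fire β:  (P0=2, P1=0, P2=0, P3=3, P4=4) → (P0=3, P1=1, P2=0, P3=4, P4=4)
step 2: fire β:  (P0=3, P1=1, P2=0, P3=4, P4=4) → (P0=4, P1=2, P2=0, P3=5, P4=4)
step 3: fire β:  (P0=4, P1=2, P2=0, P3=5, P4=4) → (P0=5, P1=3, P2=0, P3=6, P4=4)
step 4: fire α:  (P0=5, P1=3, P2=0, P3=6, P4=4) → (P0=3, P1=0, P2=1, P3=7, P4=5)
step 5: fire δ:  (P0=3, P1=0, P2=1, P3=7, P4=5) → (P0=3, P1=1, P2=0, P3=4, P4=7)
step 6: fire β:  (P0=3, P1=1, P2=0, P3=4, P4=7) → (P0=4, P1=2, P2=0, P3=5, P4=7)

(P0=4, P1=2, P2=0, P3=5, P4=7)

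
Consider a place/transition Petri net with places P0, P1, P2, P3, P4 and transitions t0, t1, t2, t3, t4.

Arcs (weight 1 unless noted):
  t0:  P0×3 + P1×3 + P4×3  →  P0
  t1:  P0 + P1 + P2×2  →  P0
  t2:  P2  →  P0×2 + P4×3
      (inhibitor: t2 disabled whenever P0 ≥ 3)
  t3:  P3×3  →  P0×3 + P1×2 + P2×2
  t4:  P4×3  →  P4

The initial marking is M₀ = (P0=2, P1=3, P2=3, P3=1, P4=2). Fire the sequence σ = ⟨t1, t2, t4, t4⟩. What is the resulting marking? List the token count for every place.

(P0=4, P1=2, P2=0, P3=1, P4=1)

step 1: fire t1:  (P0=2, P1=3, P2=3, P3=1, P4=2) → (P0=2, P1=2, P2=1, P3=1, P4=2)
step 2: fire t2:  (P0=2, P1=2, P2=1, P3=1, P4=2) → (P0=4, P1=2, P2=0, P3=1, P4=5)
step 3: fire t4:  (P0=4, P1=2, P2=0, P3=1, P4=5) → (P0=4, P1=2, P2=0, P3=1, P4=3)
step 4: fire t4:  (P0=4, P1=2, P2=0, P3=1, P4=3) → (P0=4, P1=2, P2=0, P3=1, P4=1)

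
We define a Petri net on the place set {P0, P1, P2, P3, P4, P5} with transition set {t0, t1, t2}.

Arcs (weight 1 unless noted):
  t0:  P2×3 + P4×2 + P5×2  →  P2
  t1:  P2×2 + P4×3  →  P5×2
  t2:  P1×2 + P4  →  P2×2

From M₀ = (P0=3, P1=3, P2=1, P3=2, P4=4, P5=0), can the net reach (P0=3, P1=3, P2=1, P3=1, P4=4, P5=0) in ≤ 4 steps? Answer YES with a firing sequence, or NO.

depth 0: 1 marking
depth 1: 2 markings reached so far
depth 2: 3 markings reached so far
depth 3: 3 markings reached so far
(frontier empty at depth 3; search complete)
target is not among the 3 markings reachable within 4 steps

NO — not reachable within 4 firings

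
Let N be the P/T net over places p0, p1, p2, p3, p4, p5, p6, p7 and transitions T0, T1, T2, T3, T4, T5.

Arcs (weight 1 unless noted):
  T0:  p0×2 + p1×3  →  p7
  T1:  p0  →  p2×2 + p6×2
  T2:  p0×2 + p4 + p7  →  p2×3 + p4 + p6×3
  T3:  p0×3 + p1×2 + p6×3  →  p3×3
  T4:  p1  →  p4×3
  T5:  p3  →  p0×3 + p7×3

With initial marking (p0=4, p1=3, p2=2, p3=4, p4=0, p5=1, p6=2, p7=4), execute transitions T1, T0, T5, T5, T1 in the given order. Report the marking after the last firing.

(p0=6, p1=0, p2=6, p3=2, p4=0, p5=1, p6=6, p7=11)

step 1: fire T1:  (p0=4, p1=3, p2=2, p3=4, p4=0, p5=1, p6=2, p7=4) → (p0=3, p1=3, p2=4, p3=4, p4=0, p5=1, p6=4, p7=4)
step 2: fire T0:  (p0=3, p1=3, p2=4, p3=4, p4=0, p5=1, p6=4, p7=4) → (p0=1, p1=0, p2=4, p3=4, p4=0, p5=1, p6=4, p7=5)
step 3: fire T5:  (p0=1, p1=0, p2=4, p3=4, p4=0, p5=1, p6=4, p7=5) → (p0=4, p1=0, p2=4, p3=3, p4=0, p5=1, p6=4, p7=8)
step 4: fire T5:  (p0=4, p1=0, p2=4, p3=3, p4=0, p5=1, p6=4, p7=8) → (p0=7, p1=0, p2=4, p3=2, p4=0, p5=1, p6=4, p7=11)
step 5: fire T1:  (p0=7, p1=0, p2=4, p3=2, p4=0, p5=1, p6=4, p7=11) → (p0=6, p1=0, p2=6, p3=2, p4=0, p5=1, p6=6, p7=11)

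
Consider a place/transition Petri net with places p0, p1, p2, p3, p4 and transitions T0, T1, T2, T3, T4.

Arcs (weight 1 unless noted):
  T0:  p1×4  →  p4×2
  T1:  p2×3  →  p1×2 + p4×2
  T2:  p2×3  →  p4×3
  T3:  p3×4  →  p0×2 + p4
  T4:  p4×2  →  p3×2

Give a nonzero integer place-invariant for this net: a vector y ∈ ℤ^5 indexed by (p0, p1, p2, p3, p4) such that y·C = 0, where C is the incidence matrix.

y = (p0:3, p1:1, p2:2, p3:2, p4:2)

Incidence matrix C (rows=places, cols=transitions):
       T0   T1   T2   T3   T4
   p0   0    0    0    2    0
   p1  -4    2    0    0    0
   p2   0   -3   -3    0    0
   p3   0    0    0   -4    2
   p4   2    2    3    1   -2

Candidate y = [3, 1, 2, 2, 2]; check y·C column-wise:
  col T0: 3·0 + 1·-4 + 2·0 + 2·0 + 2·2 = 0
  col T1: 3·0 + 1·2 + 2·-3 + 2·0 + 2·2 = 0
  col T2: 3·0 + 1·0 + 2·-3 + 2·0 + 2·3 = 0
  col T3: 3·2 + 1·0 + 2·0 + 2·-4 + 2·1 = 0
  col T4: 3·0 + 1·0 + 2·0 + 2·2 + 2·-2 = 0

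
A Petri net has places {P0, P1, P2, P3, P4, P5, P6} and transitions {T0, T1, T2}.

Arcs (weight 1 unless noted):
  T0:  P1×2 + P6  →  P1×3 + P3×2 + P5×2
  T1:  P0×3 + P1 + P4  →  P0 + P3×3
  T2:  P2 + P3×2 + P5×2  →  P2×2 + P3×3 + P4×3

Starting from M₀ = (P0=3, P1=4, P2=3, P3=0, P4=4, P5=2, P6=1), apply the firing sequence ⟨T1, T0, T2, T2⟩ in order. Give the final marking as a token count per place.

step 1: fire T1:  (P0=3, P1=4, P2=3, P3=0, P4=4, P5=2, P6=1) → (P0=1, P1=3, P2=3, P3=3, P4=3, P5=2, P6=1)
step 2: fire T0:  (P0=1, P1=3, P2=3, P3=3, P4=3, P5=2, P6=1) → (P0=1, P1=4, P2=3, P3=5, P4=3, P5=4, P6=0)
step 3: fire T2:  (P0=1, P1=4, P2=3, P3=5, P4=3, P5=4, P6=0) → (P0=1, P1=4, P2=4, P3=6, P4=6, P5=2, P6=0)
step 4: fire T2:  (P0=1, P1=4, P2=4, P3=6, P4=6, P5=2, P6=0) → (P0=1, P1=4, P2=5, P3=7, P4=9, P5=0, P6=0)

(P0=1, P1=4, P2=5, P3=7, P4=9, P5=0, P6=0)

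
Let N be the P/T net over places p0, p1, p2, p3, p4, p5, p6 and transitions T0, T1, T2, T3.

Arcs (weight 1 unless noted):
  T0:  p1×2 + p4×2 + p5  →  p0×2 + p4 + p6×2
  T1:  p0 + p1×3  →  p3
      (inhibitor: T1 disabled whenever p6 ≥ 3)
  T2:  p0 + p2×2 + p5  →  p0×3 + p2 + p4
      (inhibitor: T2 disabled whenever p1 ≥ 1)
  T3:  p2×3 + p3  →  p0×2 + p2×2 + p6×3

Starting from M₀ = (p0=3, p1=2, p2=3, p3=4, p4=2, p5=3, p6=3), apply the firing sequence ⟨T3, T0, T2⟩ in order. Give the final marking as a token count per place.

step 1: fire T3:  (p0=3, p1=2, p2=3, p3=4, p4=2, p5=3, p6=3) → (p0=5, p1=2, p2=2, p3=3, p4=2, p5=3, p6=6)
step 2: fire T0:  (p0=5, p1=2, p2=2, p3=3, p4=2, p5=3, p6=6) → (p0=7, p1=0, p2=2, p3=3, p4=1, p5=2, p6=8)
step 3: fire T2:  (p0=7, p1=0, p2=2, p3=3, p4=1, p5=2, p6=8) → (p0=9, p1=0, p2=1, p3=3, p4=2, p5=1, p6=8)

(p0=9, p1=0, p2=1, p3=3, p4=2, p5=1, p6=8)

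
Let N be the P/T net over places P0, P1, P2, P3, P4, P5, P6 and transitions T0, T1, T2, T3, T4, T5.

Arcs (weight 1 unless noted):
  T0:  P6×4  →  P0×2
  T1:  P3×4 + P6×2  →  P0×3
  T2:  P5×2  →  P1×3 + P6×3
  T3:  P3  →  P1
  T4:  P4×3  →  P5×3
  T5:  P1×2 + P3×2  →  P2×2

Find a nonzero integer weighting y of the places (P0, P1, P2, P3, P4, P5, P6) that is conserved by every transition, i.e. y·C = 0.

y = (P0:2, P1:1, P2:2, P3:1, P4:3, P5:3, P6:1)

Incidence matrix C (rows=places, cols=transitions):
       T0   T1   T2   T3   T4   T5
   P0   2    3    0    0    0    0
   P1   0    0    3    1    0   -2
   P2   0    0    0    0    0    2
   P3   0   -4    0   -1    0   -2
   P4   0    0    0    0   -3    0
   P5   0    0   -2    0    3    0
   P6  -4   -2    3    0    0    0

Candidate y = [2, 1, 2, 1, 3, 3, 1]; check y·C column-wise:
  col T0: 2·2 + 1·0 + 2·0 + 1·0 + 3·0 + 3·0 + 1·-4 = 0
  col T1: 2·3 + 1·0 + 2·0 + 1·-4 + 3·0 + 3·0 + 1·-2 = 0
  col T2: 2·0 + 1·3 + 2·0 + 1·0 + 3·0 + 3·-2 + 1·3 = 0
  col T3: 2·0 + 1·1 + 2·0 + 1·-1 + 3·0 + 3·0 + 1·0 = 0
  col T4: 2·0 + 1·0 + 2·0 + 1·0 + 3·-3 + 3·3 + 1·0 = 0
  col T5: 2·0 + 1·-2 + 2·2 + 1·-2 + 3·0 + 3·0 + 1·0 = 0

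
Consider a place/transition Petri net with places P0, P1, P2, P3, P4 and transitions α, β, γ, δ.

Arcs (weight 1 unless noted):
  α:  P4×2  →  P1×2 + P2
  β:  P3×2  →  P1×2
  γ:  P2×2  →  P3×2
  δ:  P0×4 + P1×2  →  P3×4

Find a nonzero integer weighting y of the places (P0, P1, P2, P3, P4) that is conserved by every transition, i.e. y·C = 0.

y = (P0:1, P1:2, P2:2, P3:2, P4:3)

Incidence matrix C (rows=places, cols=transitions):
        α    β    γ    δ
   P0   0    0    0   -4
   P1   2    2    0   -2
   P2   1    0   -2    0
   P3   0   -2    2    4
   P4  -2    0    0    0

Candidate y = [1, 2, 2, 2, 3]; check y·C column-wise:
  col α: 1·0 + 2·2 + 2·1 + 2·0 + 3·-2 = 0
  col β: 1·0 + 2·2 + 2·0 + 2·-2 + 3·0 = 0
  col γ: 1·0 + 2·0 + 2·-2 + 2·2 + 3·0 = 0
  col δ: 1·-4 + 2·-2 + 2·0 + 2·4 + 3·0 = 0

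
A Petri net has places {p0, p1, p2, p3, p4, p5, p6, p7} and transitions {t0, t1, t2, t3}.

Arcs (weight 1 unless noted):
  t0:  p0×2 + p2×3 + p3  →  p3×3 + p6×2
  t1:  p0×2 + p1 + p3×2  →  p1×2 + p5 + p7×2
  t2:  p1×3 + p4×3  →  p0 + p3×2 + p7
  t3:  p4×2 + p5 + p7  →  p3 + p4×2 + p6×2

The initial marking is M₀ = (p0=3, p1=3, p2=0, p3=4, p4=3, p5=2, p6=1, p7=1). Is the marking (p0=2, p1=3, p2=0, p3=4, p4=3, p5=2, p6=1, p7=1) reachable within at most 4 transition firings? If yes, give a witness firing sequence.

depth 0: 1 marking
depth 1: 4 markings reached so far
depth 2: 7 markings reached so far
depth 3: 10 markings reached so far
depth 4: 13 markings reached so far
target is not among the 13 markings reachable within 4 steps

NO — not reachable within 4 firings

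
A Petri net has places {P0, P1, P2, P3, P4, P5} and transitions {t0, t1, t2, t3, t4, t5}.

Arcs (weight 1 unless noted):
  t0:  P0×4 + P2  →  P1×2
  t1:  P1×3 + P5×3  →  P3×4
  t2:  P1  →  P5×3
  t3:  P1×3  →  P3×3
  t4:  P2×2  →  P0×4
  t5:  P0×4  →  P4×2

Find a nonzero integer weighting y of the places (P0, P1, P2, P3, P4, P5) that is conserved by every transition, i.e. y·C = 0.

y = (P0:1, P1:3, P2:2, P3:3, P4:2, P5:1)

Incidence matrix C (rows=places, cols=transitions):
       t0   t1   t2   t3   t4   t5
   P0  -4    0    0    0    4   -4
   P1   2   -3   -1   -3    0    0
   P2  -1    0    0    0   -2    0
   P3   0    4    0    3    0    0
   P4   0    0    0    0    0    2
   P5   0   -3    3    0    0    0

Candidate y = [1, 3, 2, 3, 2, 1]; check y·C column-wise:
  col t0: 1·-4 + 3·2 + 2·-1 + 3·0 + 2·0 + 1·0 = 0
  col t1: 1·0 + 3·-3 + 2·0 + 3·4 + 2·0 + 1·-3 = 0
  col t2: 1·0 + 3·-1 + 2·0 + 3·0 + 2·0 + 1·3 = 0
  col t3: 1·0 + 3·-3 + 2·0 + 3·3 + 2·0 + 1·0 = 0
  col t4: 1·4 + 3·0 + 2·-2 + 3·0 + 2·0 + 1·0 = 0
  col t5: 1·-4 + 3·0 + 2·0 + 3·0 + 2·2 + 1·0 = 0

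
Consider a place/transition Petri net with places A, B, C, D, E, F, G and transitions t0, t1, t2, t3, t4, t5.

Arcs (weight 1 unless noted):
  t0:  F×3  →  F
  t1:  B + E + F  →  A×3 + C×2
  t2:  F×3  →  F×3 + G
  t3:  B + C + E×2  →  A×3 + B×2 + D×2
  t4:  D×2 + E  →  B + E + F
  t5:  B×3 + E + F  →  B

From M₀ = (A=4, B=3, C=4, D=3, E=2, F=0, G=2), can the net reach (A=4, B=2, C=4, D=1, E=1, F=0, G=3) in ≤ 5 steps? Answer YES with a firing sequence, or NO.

depth 0: 1 marking
depth 1: 3 markings reached so far
depth 2: 6 markings reached so far
depth 3: 6 markings reached so far
(frontier empty at depth 3; search complete)
target is not among the 6 markings reachable within 5 steps

NO — not reachable within 5 firings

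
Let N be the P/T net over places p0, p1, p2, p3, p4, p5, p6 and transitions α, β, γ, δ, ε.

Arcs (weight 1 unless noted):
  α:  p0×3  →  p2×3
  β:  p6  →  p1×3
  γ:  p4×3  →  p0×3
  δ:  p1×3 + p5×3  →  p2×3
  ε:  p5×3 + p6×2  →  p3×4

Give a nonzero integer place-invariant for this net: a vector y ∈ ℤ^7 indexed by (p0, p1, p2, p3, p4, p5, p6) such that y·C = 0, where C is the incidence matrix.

Incidence matrix C (rows=places, cols=transitions):
        α    β    γ    δ    ε
   p0  -3    0    3    0    0
   p1   0    3    0   -3    0
   p2   3    0    0    3    0
   p3   0    0    0    0    4
   p4   0    0   -3    0    0
   p5   0    0    0   -3   -3
   p6   0   -1    0    0   -2

Candidate y = [4, 0, 4, 3, 4, 4, 0]; check y·C column-wise:
  col α: 4·-3 + 4·3 + 3·0 + 4·0 + 4·0 = 0
  col β: 4·0 + 0·3 + 4·0 + 3·0 + 4·0 + 4·0 + 0·-1 = 0
  col γ: 4·3 + 4·0 + 3·0 + 4·-3 + 4·0 = 0
  col δ: 4·0 + 0·-3 + 4·3 + 3·0 + 4·0 + 4·-3 = 0
  col ε: 4·0 + 4·0 + 3·4 + 4·0 + 4·-3 + 0·-2 = 0

y = (p0:4, p1:0, p2:4, p3:3, p4:4, p5:4, p6:0)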